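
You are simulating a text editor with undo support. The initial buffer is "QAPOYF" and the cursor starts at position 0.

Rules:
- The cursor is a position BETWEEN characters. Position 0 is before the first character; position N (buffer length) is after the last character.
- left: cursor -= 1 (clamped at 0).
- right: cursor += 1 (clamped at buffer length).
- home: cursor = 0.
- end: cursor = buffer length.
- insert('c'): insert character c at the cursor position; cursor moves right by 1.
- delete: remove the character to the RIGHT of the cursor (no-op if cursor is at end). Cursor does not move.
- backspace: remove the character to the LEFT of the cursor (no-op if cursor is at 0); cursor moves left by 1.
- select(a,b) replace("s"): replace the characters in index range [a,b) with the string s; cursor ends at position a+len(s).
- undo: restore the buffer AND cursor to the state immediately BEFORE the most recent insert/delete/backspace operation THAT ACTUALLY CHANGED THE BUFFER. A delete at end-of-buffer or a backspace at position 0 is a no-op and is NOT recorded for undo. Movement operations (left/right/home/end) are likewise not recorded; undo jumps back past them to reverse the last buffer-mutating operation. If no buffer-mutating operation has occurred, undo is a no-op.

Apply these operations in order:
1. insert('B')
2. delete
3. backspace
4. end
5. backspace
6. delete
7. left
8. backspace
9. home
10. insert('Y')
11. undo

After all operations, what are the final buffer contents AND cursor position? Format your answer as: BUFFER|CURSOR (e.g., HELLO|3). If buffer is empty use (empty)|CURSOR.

After op 1 (insert('B')): buf='BQAPOYF' cursor=1
After op 2 (delete): buf='BAPOYF' cursor=1
After op 3 (backspace): buf='APOYF' cursor=0
After op 4 (end): buf='APOYF' cursor=5
After op 5 (backspace): buf='APOY' cursor=4
After op 6 (delete): buf='APOY' cursor=4
After op 7 (left): buf='APOY' cursor=3
After op 8 (backspace): buf='APY' cursor=2
After op 9 (home): buf='APY' cursor=0
After op 10 (insert('Y')): buf='YAPY' cursor=1
After op 11 (undo): buf='APY' cursor=0

Answer: APY|0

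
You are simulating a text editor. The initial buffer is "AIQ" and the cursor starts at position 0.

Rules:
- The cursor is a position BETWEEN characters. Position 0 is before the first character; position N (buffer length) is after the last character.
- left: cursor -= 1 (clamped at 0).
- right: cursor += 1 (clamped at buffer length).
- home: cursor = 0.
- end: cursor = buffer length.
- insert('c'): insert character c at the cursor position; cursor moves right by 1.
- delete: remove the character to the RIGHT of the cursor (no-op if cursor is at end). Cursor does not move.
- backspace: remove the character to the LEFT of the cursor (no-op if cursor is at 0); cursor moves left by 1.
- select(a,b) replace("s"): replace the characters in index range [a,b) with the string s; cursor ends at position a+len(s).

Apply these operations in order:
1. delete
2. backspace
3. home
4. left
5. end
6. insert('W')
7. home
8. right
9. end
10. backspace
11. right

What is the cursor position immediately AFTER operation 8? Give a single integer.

Answer: 1

Derivation:
After op 1 (delete): buf='IQ' cursor=0
After op 2 (backspace): buf='IQ' cursor=0
After op 3 (home): buf='IQ' cursor=0
After op 4 (left): buf='IQ' cursor=0
After op 5 (end): buf='IQ' cursor=2
After op 6 (insert('W')): buf='IQW' cursor=3
After op 7 (home): buf='IQW' cursor=0
After op 8 (right): buf='IQW' cursor=1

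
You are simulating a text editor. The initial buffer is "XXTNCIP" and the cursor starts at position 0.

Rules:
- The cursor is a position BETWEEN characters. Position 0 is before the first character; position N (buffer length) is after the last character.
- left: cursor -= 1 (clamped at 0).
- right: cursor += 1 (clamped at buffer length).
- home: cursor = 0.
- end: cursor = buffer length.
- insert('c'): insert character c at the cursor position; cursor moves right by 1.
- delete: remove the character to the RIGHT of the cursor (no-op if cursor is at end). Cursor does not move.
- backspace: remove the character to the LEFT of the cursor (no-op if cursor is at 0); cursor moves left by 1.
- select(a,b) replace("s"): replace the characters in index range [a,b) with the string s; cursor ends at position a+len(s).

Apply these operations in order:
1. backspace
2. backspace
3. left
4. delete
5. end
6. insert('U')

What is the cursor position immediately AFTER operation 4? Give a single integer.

Answer: 0

Derivation:
After op 1 (backspace): buf='XXTNCIP' cursor=0
After op 2 (backspace): buf='XXTNCIP' cursor=0
After op 3 (left): buf='XXTNCIP' cursor=0
After op 4 (delete): buf='XTNCIP' cursor=0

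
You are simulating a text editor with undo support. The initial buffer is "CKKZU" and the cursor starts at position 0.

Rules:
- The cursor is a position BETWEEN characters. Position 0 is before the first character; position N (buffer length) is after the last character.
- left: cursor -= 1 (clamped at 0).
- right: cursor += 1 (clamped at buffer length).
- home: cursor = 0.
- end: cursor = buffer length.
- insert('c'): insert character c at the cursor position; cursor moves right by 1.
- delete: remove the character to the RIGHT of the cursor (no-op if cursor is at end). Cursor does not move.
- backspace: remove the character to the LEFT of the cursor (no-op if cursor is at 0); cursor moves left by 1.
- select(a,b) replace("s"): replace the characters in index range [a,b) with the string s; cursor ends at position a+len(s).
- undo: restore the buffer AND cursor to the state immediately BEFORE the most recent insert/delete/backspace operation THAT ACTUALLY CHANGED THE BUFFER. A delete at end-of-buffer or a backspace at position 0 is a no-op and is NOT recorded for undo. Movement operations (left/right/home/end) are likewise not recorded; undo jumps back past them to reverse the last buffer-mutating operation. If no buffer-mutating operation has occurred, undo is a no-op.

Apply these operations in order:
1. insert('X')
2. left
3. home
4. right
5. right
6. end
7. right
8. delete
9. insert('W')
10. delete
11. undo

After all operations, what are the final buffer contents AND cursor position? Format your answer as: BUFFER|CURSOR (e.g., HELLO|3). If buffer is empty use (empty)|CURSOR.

After op 1 (insert('X')): buf='XCKKZU' cursor=1
After op 2 (left): buf='XCKKZU' cursor=0
After op 3 (home): buf='XCKKZU' cursor=0
After op 4 (right): buf='XCKKZU' cursor=1
After op 5 (right): buf='XCKKZU' cursor=2
After op 6 (end): buf='XCKKZU' cursor=6
After op 7 (right): buf='XCKKZU' cursor=6
After op 8 (delete): buf='XCKKZU' cursor=6
After op 9 (insert('W')): buf='XCKKZUW' cursor=7
After op 10 (delete): buf='XCKKZUW' cursor=7
After op 11 (undo): buf='XCKKZU' cursor=6

Answer: XCKKZU|6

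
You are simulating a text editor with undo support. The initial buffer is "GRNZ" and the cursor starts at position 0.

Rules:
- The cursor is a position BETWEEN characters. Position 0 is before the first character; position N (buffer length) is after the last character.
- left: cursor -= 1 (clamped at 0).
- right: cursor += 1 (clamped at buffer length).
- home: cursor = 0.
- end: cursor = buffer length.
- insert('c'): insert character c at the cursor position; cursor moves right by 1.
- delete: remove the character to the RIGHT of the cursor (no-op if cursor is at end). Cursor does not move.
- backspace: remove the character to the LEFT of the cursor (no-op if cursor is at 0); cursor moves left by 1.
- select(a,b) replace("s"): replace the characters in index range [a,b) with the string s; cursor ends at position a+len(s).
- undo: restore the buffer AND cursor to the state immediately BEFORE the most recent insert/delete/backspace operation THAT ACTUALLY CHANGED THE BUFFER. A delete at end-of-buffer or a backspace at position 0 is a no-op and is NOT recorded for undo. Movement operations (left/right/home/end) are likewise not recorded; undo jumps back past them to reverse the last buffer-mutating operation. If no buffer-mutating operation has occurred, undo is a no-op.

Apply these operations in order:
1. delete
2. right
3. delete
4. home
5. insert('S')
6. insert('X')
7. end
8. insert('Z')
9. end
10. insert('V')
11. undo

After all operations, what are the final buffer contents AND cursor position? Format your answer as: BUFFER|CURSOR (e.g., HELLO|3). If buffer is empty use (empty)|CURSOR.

After op 1 (delete): buf='RNZ' cursor=0
After op 2 (right): buf='RNZ' cursor=1
After op 3 (delete): buf='RZ' cursor=1
After op 4 (home): buf='RZ' cursor=0
After op 5 (insert('S')): buf='SRZ' cursor=1
After op 6 (insert('X')): buf='SXRZ' cursor=2
After op 7 (end): buf='SXRZ' cursor=4
After op 8 (insert('Z')): buf='SXRZZ' cursor=5
After op 9 (end): buf='SXRZZ' cursor=5
After op 10 (insert('V')): buf='SXRZZV' cursor=6
After op 11 (undo): buf='SXRZZ' cursor=5

Answer: SXRZZ|5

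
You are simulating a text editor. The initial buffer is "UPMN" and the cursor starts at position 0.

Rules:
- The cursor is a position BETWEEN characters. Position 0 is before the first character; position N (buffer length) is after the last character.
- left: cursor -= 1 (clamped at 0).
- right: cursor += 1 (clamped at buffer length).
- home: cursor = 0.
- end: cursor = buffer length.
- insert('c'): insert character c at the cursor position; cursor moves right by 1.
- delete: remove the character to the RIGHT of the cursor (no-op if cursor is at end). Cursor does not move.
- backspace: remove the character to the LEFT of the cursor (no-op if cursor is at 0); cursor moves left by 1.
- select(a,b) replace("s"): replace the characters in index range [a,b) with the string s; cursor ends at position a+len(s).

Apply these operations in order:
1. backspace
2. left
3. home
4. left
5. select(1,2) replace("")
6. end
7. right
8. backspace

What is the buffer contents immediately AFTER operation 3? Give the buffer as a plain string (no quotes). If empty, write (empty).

Answer: UPMN

Derivation:
After op 1 (backspace): buf='UPMN' cursor=0
After op 2 (left): buf='UPMN' cursor=0
After op 3 (home): buf='UPMN' cursor=0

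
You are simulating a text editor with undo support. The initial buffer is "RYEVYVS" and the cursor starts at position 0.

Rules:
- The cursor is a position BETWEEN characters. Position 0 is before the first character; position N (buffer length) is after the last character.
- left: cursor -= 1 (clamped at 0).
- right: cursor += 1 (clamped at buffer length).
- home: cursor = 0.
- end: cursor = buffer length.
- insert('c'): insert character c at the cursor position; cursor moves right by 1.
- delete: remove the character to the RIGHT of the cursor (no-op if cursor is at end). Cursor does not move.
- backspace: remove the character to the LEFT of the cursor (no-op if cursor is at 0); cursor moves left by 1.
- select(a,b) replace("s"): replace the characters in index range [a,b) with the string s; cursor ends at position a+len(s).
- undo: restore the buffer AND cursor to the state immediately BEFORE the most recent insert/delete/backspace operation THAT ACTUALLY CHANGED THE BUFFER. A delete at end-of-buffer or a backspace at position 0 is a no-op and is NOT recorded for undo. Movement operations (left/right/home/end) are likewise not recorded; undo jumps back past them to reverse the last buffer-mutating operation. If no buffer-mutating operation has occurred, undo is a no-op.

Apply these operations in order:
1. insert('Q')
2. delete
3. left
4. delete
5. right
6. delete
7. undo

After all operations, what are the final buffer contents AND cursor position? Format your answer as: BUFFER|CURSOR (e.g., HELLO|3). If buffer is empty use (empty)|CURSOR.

Answer: YEVYVS|1

Derivation:
After op 1 (insert('Q')): buf='QRYEVYVS' cursor=1
After op 2 (delete): buf='QYEVYVS' cursor=1
After op 3 (left): buf='QYEVYVS' cursor=0
After op 4 (delete): buf='YEVYVS' cursor=0
After op 5 (right): buf='YEVYVS' cursor=1
After op 6 (delete): buf='YVYVS' cursor=1
After op 7 (undo): buf='YEVYVS' cursor=1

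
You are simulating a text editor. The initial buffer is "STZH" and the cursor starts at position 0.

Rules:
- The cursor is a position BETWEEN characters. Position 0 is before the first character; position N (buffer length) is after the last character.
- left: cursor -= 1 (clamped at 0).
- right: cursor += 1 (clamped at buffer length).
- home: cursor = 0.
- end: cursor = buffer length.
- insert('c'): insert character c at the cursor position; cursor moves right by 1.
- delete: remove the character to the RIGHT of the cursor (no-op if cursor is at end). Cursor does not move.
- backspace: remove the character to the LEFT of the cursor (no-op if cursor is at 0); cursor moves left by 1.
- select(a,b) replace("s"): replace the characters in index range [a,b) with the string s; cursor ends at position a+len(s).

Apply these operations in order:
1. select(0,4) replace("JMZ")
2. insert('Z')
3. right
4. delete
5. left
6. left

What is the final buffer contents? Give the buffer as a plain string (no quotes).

Answer: JMZZ

Derivation:
After op 1 (select(0,4) replace("JMZ")): buf='JMZ' cursor=3
After op 2 (insert('Z')): buf='JMZZ' cursor=4
After op 3 (right): buf='JMZZ' cursor=4
After op 4 (delete): buf='JMZZ' cursor=4
After op 5 (left): buf='JMZZ' cursor=3
After op 6 (left): buf='JMZZ' cursor=2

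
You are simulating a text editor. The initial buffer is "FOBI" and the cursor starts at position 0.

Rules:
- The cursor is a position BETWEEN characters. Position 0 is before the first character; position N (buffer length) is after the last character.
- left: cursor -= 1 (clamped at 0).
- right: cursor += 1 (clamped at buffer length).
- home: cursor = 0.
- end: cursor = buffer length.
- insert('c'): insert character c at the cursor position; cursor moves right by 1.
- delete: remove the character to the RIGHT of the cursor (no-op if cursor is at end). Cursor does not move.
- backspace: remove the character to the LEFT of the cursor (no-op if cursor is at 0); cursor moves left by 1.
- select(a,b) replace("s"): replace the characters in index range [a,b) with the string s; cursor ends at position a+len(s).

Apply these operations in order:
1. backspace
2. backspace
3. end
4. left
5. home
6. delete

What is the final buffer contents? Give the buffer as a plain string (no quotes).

Answer: OBI

Derivation:
After op 1 (backspace): buf='FOBI' cursor=0
After op 2 (backspace): buf='FOBI' cursor=0
After op 3 (end): buf='FOBI' cursor=4
After op 4 (left): buf='FOBI' cursor=3
After op 5 (home): buf='FOBI' cursor=0
After op 6 (delete): buf='OBI' cursor=0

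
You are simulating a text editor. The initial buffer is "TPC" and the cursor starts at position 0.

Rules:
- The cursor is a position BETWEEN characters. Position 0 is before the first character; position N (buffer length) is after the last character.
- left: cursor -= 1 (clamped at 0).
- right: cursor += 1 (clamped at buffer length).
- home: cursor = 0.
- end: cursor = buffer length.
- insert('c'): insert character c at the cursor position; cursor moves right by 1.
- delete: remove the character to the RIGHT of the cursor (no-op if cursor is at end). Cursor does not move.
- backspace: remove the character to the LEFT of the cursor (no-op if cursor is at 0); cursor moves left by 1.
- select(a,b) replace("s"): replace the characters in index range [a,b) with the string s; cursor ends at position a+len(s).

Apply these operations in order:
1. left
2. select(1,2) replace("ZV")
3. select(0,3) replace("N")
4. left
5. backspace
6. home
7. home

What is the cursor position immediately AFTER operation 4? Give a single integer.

Answer: 0

Derivation:
After op 1 (left): buf='TPC' cursor=0
After op 2 (select(1,2) replace("ZV")): buf='TZVC' cursor=3
After op 3 (select(0,3) replace("N")): buf='NC' cursor=1
After op 4 (left): buf='NC' cursor=0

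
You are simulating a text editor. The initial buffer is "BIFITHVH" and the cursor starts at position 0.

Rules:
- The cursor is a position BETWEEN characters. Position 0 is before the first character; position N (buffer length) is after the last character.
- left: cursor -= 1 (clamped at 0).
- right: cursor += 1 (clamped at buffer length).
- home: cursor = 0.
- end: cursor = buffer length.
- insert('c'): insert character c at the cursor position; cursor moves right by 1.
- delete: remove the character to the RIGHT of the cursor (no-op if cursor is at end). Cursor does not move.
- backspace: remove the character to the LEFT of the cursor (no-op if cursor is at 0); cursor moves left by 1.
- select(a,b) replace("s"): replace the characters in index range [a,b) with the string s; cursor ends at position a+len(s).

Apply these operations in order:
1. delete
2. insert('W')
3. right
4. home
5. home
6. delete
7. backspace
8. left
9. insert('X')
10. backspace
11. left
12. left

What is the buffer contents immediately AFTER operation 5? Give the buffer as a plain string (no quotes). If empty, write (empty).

After op 1 (delete): buf='IFITHVH' cursor=0
After op 2 (insert('W')): buf='WIFITHVH' cursor=1
After op 3 (right): buf='WIFITHVH' cursor=2
After op 4 (home): buf='WIFITHVH' cursor=0
After op 5 (home): buf='WIFITHVH' cursor=0

Answer: WIFITHVH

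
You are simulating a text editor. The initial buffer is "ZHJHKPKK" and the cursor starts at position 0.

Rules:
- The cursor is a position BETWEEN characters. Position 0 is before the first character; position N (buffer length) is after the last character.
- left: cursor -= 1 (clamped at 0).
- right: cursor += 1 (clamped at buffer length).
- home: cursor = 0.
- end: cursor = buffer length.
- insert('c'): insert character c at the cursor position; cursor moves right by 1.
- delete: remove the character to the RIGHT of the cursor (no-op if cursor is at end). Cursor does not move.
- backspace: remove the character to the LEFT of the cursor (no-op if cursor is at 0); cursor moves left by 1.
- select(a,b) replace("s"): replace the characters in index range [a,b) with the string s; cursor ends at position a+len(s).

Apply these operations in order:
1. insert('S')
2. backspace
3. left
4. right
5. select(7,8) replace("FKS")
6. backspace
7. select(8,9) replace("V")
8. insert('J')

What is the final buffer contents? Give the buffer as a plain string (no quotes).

Answer: ZHJHKPKFVJ

Derivation:
After op 1 (insert('S')): buf='SZHJHKPKK' cursor=1
After op 2 (backspace): buf='ZHJHKPKK' cursor=0
After op 3 (left): buf='ZHJHKPKK' cursor=0
After op 4 (right): buf='ZHJHKPKK' cursor=1
After op 5 (select(7,8) replace("FKS")): buf='ZHJHKPKFKS' cursor=10
After op 6 (backspace): buf='ZHJHKPKFK' cursor=9
After op 7 (select(8,9) replace("V")): buf='ZHJHKPKFV' cursor=9
After op 8 (insert('J')): buf='ZHJHKPKFVJ' cursor=10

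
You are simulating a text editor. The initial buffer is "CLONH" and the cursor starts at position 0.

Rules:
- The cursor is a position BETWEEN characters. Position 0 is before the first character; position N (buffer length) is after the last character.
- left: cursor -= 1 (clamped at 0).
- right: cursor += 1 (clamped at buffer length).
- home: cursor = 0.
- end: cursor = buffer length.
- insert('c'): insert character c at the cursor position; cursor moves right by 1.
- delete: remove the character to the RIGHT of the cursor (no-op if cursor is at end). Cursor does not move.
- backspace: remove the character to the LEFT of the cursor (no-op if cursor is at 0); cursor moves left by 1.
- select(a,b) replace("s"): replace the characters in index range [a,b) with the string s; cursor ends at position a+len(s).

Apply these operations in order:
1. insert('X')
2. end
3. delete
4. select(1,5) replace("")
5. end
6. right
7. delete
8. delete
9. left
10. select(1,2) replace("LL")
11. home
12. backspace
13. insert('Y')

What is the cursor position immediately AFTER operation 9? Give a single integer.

After op 1 (insert('X')): buf='XCLONH' cursor=1
After op 2 (end): buf='XCLONH' cursor=6
After op 3 (delete): buf='XCLONH' cursor=6
After op 4 (select(1,5) replace("")): buf='XH' cursor=1
After op 5 (end): buf='XH' cursor=2
After op 6 (right): buf='XH' cursor=2
After op 7 (delete): buf='XH' cursor=2
After op 8 (delete): buf='XH' cursor=2
After op 9 (left): buf='XH' cursor=1

Answer: 1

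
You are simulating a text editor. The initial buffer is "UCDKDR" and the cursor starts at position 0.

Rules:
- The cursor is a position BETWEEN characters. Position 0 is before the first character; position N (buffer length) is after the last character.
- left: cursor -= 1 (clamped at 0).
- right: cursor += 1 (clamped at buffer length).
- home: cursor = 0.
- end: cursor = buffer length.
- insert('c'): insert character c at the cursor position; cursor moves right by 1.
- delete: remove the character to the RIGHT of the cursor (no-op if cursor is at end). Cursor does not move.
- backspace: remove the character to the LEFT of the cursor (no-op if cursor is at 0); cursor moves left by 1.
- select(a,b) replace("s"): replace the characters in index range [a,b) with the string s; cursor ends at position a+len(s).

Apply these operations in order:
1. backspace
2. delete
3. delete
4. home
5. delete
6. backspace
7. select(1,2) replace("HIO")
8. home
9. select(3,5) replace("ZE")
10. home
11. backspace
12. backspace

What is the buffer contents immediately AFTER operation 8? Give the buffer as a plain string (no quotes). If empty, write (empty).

After op 1 (backspace): buf='UCDKDR' cursor=0
After op 2 (delete): buf='CDKDR' cursor=0
After op 3 (delete): buf='DKDR' cursor=0
After op 4 (home): buf='DKDR' cursor=0
After op 5 (delete): buf='KDR' cursor=0
After op 6 (backspace): buf='KDR' cursor=0
After op 7 (select(1,2) replace("HIO")): buf='KHIOR' cursor=4
After op 8 (home): buf='KHIOR' cursor=0

Answer: KHIOR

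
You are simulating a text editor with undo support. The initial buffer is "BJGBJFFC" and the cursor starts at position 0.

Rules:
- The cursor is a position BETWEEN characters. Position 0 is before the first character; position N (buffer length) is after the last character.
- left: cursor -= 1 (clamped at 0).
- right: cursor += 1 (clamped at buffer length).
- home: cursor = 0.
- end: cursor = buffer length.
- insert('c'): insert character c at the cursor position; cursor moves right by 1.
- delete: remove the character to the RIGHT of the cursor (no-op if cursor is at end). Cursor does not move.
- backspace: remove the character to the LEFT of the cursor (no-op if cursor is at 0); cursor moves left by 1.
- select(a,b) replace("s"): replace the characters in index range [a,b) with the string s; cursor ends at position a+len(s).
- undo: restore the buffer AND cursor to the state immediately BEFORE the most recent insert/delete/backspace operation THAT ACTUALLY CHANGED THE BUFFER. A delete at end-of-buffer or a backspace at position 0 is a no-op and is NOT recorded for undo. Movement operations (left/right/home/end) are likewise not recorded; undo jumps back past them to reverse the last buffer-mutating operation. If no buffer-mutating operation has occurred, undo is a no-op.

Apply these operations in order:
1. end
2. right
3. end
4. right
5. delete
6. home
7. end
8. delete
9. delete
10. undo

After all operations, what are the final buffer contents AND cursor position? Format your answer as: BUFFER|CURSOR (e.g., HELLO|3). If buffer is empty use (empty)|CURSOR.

After op 1 (end): buf='BJGBJFFC' cursor=8
After op 2 (right): buf='BJGBJFFC' cursor=8
After op 3 (end): buf='BJGBJFFC' cursor=8
After op 4 (right): buf='BJGBJFFC' cursor=8
After op 5 (delete): buf='BJGBJFFC' cursor=8
After op 6 (home): buf='BJGBJFFC' cursor=0
After op 7 (end): buf='BJGBJFFC' cursor=8
After op 8 (delete): buf='BJGBJFFC' cursor=8
After op 9 (delete): buf='BJGBJFFC' cursor=8
After op 10 (undo): buf='BJGBJFFC' cursor=8

Answer: BJGBJFFC|8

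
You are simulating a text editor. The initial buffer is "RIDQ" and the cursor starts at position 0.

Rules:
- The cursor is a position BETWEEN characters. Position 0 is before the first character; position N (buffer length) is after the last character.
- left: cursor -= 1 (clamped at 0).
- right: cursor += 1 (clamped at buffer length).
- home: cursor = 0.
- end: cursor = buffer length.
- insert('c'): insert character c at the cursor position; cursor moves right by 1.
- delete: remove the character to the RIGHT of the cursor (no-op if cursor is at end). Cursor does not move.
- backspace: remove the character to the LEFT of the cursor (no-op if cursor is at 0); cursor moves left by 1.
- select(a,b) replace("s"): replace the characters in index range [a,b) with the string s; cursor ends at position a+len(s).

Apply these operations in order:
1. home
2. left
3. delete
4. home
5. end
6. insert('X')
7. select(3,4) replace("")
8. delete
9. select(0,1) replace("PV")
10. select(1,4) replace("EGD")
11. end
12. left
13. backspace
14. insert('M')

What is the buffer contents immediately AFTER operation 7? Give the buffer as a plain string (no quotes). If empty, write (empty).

Answer: IDQ

Derivation:
After op 1 (home): buf='RIDQ' cursor=0
After op 2 (left): buf='RIDQ' cursor=0
After op 3 (delete): buf='IDQ' cursor=0
After op 4 (home): buf='IDQ' cursor=0
After op 5 (end): buf='IDQ' cursor=3
After op 6 (insert('X')): buf='IDQX' cursor=4
After op 7 (select(3,4) replace("")): buf='IDQ' cursor=3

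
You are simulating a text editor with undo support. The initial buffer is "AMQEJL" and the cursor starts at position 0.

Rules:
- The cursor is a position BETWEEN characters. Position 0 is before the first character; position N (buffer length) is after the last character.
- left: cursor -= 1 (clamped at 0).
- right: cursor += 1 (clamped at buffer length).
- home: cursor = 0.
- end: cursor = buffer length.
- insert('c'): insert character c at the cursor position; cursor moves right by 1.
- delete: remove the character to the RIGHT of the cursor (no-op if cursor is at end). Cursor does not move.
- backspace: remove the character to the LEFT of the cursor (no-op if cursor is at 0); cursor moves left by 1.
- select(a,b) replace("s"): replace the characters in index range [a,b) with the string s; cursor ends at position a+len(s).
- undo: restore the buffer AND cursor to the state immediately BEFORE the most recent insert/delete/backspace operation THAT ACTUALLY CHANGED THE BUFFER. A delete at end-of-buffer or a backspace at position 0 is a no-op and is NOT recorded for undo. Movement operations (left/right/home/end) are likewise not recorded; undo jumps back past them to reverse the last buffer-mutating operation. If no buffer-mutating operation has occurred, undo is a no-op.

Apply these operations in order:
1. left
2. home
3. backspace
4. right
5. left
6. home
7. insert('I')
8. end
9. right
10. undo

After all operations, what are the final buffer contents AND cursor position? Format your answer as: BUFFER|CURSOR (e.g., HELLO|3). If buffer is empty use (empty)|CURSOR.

After op 1 (left): buf='AMQEJL' cursor=0
After op 2 (home): buf='AMQEJL' cursor=0
After op 3 (backspace): buf='AMQEJL' cursor=0
After op 4 (right): buf='AMQEJL' cursor=1
After op 5 (left): buf='AMQEJL' cursor=0
After op 6 (home): buf='AMQEJL' cursor=0
After op 7 (insert('I')): buf='IAMQEJL' cursor=1
After op 8 (end): buf='IAMQEJL' cursor=7
After op 9 (right): buf='IAMQEJL' cursor=7
After op 10 (undo): buf='AMQEJL' cursor=0

Answer: AMQEJL|0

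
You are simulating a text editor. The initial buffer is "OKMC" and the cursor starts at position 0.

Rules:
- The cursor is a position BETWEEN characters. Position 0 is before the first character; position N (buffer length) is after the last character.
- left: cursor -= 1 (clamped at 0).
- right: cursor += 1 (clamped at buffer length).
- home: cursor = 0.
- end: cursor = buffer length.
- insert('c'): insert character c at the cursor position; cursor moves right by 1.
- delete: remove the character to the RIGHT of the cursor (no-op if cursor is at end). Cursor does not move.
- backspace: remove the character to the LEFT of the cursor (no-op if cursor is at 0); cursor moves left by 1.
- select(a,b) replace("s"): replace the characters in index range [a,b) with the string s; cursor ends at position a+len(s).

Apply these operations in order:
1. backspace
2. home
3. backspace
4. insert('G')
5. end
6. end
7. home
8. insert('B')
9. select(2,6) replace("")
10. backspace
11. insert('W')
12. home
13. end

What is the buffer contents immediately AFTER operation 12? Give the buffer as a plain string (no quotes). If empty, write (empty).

Answer: BW

Derivation:
After op 1 (backspace): buf='OKMC' cursor=0
After op 2 (home): buf='OKMC' cursor=0
After op 3 (backspace): buf='OKMC' cursor=0
After op 4 (insert('G')): buf='GOKMC' cursor=1
After op 5 (end): buf='GOKMC' cursor=5
After op 6 (end): buf='GOKMC' cursor=5
After op 7 (home): buf='GOKMC' cursor=0
After op 8 (insert('B')): buf='BGOKMC' cursor=1
After op 9 (select(2,6) replace("")): buf='BG' cursor=2
After op 10 (backspace): buf='B' cursor=1
After op 11 (insert('W')): buf='BW' cursor=2
After op 12 (home): buf='BW' cursor=0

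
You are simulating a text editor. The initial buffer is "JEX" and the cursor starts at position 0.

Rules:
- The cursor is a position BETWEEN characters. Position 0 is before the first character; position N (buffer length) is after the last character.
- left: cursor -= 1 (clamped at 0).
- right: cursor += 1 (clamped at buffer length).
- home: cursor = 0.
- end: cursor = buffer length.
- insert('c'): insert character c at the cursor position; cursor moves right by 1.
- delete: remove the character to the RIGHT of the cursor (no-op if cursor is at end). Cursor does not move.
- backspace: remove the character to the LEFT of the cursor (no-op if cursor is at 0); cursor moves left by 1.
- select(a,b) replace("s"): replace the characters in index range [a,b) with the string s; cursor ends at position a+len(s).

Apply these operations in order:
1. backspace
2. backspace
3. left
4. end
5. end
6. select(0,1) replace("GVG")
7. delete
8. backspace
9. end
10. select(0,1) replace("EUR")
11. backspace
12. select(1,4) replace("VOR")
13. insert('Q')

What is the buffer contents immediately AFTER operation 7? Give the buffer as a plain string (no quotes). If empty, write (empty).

Answer: GVGX

Derivation:
After op 1 (backspace): buf='JEX' cursor=0
After op 2 (backspace): buf='JEX' cursor=0
After op 3 (left): buf='JEX' cursor=0
After op 4 (end): buf='JEX' cursor=3
After op 5 (end): buf='JEX' cursor=3
After op 6 (select(0,1) replace("GVG")): buf='GVGEX' cursor=3
After op 7 (delete): buf='GVGX' cursor=3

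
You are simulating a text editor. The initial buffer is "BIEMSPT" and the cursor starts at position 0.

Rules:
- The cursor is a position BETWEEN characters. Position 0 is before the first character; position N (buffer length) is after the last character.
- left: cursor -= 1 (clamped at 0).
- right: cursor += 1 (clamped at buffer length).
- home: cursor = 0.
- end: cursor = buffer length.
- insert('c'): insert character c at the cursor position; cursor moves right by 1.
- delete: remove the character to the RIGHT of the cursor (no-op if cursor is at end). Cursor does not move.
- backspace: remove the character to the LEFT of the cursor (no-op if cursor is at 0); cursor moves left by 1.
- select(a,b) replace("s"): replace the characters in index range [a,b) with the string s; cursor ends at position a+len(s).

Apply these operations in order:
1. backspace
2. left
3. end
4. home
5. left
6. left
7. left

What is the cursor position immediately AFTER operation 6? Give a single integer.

After op 1 (backspace): buf='BIEMSPT' cursor=0
After op 2 (left): buf='BIEMSPT' cursor=0
After op 3 (end): buf='BIEMSPT' cursor=7
After op 4 (home): buf='BIEMSPT' cursor=0
After op 5 (left): buf='BIEMSPT' cursor=0
After op 6 (left): buf='BIEMSPT' cursor=0

Answer: 0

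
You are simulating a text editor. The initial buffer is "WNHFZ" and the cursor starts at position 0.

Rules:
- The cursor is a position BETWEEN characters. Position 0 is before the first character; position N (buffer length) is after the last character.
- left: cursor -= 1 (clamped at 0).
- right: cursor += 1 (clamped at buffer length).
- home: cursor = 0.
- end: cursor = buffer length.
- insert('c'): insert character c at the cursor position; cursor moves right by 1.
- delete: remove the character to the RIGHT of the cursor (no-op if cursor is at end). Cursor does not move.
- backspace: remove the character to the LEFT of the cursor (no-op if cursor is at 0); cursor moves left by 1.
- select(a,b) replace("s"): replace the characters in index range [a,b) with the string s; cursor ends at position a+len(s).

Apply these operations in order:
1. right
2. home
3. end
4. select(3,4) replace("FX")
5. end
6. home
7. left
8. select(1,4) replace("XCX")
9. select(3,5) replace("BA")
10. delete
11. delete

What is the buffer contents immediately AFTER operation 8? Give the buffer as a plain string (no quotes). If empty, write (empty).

After op 1 (right): buf='WNHFZ' cursor=1
After op 2 (home): buf='WNHFZ' cursor=0
After op 3 (end): buf='WNHFZ' cursor=5
After op 4 (select(3,4) replace("FX")): buf='WNHFXZ' cursor=5
After op 5 (end): buf='WNHFXZ' cursor=6
After op 6 (home): buf='WNHFXZ' cursor=0
After op 7 (left): buf='WNHFXZ' cursor=0
After op 8 (select(1,4) replace("XCX")): buf='WXCXXZ' cursor=4

Answer: WXCXXZ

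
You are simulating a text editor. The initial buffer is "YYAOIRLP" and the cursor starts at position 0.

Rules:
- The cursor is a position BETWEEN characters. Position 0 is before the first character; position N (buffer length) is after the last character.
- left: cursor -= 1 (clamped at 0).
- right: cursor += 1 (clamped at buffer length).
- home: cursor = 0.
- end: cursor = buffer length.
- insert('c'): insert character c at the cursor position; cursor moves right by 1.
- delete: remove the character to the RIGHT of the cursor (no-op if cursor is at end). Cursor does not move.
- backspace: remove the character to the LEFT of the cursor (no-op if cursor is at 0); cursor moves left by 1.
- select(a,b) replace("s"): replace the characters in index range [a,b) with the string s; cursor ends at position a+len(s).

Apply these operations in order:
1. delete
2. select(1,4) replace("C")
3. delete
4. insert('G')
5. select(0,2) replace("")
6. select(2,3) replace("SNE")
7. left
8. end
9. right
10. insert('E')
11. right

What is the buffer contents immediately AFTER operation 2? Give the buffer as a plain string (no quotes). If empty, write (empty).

After op 1 (delete): buf='YAOIRLP' cursor=0
After op 2 (select(1,4) replace("C")): buf='YCRLP' cursor=2

Answer: YCRLP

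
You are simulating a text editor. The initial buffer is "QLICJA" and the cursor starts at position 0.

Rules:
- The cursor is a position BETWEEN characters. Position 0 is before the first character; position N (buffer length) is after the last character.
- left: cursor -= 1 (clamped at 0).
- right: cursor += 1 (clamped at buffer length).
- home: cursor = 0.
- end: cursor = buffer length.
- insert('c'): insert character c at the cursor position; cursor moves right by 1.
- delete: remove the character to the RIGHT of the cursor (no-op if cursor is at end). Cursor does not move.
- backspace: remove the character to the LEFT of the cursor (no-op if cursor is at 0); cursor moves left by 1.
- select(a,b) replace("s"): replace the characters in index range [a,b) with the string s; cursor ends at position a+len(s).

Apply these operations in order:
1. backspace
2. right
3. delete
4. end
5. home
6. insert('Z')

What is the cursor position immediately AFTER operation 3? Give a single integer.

Answer: 1

Derivation:
After op 1 (backspace): buf='QLICJA' cursor=0
After op 2 (right): buf='QLICJA' cursor=1
After op 3 (delete): buf='QICJA' cursor=1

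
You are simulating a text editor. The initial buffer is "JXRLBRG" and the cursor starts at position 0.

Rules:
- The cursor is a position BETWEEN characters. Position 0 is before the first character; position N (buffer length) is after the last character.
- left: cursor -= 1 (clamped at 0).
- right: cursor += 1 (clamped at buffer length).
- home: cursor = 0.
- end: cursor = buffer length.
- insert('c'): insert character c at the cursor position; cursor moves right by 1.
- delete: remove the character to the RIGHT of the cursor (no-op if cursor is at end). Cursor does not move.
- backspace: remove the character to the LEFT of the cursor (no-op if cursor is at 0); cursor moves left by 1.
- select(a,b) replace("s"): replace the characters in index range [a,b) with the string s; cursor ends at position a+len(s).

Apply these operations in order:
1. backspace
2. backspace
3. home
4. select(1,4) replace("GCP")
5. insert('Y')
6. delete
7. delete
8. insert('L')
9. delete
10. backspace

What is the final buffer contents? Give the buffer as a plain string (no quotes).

After op 1 (backspace): buf='JXRLBRG' cursor=0
After op 2 (backspace): buf='JXRLBRG' cursor=0
After op 3 (home): buf='JXRLBRG' cursor=0
After op 4 (select(1,4) replace("GCP")): buf='JGCPBRG' cursor=4
After op 5 (insert('Y')): buf='JGCPYBRG' cursor=5
After op 6 (delete): buf='JGCPYRG' cursor=5
After op 7 (delete): buf='JGCPYG' cursor=5
After op 8 (insert('L')): buf='JGCPYLG' cursor=6
After op 9 (delete): buf='JGCPYL' cursor=6
After op 10 (backspace): buf='JGCPY' cursor=5

Answer: JGCPY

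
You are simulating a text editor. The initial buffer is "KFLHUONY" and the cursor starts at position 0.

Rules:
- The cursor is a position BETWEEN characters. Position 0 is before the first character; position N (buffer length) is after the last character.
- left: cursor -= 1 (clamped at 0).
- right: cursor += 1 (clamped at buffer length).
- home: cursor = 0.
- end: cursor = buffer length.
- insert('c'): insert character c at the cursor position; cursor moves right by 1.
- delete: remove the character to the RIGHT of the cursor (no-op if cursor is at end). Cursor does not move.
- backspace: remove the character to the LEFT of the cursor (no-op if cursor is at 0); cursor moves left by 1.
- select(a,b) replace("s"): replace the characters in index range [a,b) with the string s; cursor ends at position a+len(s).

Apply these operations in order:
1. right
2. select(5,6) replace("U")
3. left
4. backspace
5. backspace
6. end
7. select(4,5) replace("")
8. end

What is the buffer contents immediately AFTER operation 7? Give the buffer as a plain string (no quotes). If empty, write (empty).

Answer: KFLUY

Derivation:
After op 1 (right): buf='KFLHUONY' cursor=1
After op 2 (select(5,6) replace("U")): buf='KFLHUUNY' cursor=6
After op 3 (left): buf='KFLHUUNY' cursor=5
After op 4 (backspace): buf='KFLHUNY' cursor=4
After op 5 (backspace): buf='KFLUNY' cursor=3
After op 6 (end): buf='KFLUNY' cursor=6
After op 7 (select(4,5) replace("")): buf='KFLUY' cursor=4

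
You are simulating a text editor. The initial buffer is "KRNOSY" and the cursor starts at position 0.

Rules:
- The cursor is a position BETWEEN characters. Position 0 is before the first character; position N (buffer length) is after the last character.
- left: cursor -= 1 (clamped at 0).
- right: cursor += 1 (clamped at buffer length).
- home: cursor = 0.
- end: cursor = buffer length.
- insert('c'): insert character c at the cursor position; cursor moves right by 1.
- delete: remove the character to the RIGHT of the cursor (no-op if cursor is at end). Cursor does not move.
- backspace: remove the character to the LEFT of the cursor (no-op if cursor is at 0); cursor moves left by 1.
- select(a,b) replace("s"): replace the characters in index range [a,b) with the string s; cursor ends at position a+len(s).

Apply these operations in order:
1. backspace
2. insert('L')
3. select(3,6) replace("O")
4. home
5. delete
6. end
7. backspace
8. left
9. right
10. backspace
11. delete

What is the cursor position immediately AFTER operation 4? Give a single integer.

After op 1 (backspace): buf='KRNOSY' cursor=0
After op 2 (insert('L')): buf='LKRNOSY' cursor=1
After op 3 (select(3,6) replace("O")): buf='LKROY' cursor=4
After op 4 (home): buf='LKROY' cursor=0

Answer: 0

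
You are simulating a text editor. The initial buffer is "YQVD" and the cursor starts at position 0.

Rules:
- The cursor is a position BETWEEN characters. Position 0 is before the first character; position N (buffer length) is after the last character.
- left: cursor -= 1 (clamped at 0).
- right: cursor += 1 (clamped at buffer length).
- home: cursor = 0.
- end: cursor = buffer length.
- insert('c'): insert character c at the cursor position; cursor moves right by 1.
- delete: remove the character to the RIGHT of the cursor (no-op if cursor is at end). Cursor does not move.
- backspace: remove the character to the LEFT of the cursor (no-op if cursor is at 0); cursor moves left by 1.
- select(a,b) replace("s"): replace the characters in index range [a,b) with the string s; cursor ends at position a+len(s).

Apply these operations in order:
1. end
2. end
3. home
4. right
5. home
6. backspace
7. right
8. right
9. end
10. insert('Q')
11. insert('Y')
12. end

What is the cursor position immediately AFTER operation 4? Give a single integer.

Answer: 1

Derivation:
After op 1 (end): buf='YQVD' cursor=4
After op 2 (end): buf='YQVD' cursor=4
After op 3 (home): buf='YQVD' cursor=0
After op 4 (right): buf='YQVD' cursor=1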